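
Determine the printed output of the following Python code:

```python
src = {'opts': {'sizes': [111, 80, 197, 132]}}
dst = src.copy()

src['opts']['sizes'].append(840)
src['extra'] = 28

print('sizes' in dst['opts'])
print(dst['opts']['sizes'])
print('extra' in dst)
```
True
[111, 80, 197, 132, 840]
False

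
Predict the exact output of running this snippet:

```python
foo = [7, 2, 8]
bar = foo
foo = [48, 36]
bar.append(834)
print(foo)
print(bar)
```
[48, 36]
[7, 2, 8, 834]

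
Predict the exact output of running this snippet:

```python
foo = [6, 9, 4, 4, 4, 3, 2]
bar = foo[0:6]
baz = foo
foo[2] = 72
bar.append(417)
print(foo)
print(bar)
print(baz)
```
[6, 9, 72, 4, 4, 3, 2]
[6, 9, 4, 4, 4, 3, 417]
[6, 9, 72, 4, 4, 3, 2]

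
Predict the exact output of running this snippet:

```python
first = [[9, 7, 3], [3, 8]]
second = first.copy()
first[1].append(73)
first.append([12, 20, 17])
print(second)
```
[[9, 7, 3], [3, 8, 73]]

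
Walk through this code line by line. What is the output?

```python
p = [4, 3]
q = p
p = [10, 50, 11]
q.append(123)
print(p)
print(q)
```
[10, 50, 11]
[4, 3, 123]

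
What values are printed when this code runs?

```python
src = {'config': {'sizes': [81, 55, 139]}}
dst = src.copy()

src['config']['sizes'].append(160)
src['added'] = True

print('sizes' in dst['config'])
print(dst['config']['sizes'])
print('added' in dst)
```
True
[81, 55, 139, 160]
False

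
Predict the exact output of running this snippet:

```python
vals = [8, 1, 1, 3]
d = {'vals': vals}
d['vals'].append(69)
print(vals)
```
[8, 1, 1, 3, 69]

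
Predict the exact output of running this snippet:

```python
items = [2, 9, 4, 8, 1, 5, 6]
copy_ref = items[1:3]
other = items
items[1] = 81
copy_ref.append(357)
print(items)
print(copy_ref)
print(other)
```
[2, 81, 4, 8, 1, 5, 6]
[9, 4, 357]
[2, 81, 4, 8, 1, 5, 6]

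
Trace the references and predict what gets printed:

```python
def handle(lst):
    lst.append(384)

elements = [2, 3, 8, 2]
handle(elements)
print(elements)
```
[2, 3, 8, 2, 384]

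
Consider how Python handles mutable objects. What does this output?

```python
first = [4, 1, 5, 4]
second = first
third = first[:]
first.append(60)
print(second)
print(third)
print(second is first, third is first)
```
[4, 1, 5, 4, 60]
[4, 1, 5, 4]
True False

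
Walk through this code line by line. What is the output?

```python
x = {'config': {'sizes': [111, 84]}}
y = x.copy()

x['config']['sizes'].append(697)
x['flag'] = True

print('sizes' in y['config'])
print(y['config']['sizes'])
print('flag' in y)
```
True
[111, 84, 697]
False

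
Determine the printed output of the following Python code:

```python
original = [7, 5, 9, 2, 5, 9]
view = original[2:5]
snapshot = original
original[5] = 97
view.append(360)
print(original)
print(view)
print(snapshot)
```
[7, 5, 9, 2, 5, 97]
[9, 2, 5, 360]
[7, 5, 9, 2, 5, 97]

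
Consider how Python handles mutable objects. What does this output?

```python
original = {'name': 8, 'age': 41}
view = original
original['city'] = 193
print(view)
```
{'name': 8, 'age': 41, 'city': 193}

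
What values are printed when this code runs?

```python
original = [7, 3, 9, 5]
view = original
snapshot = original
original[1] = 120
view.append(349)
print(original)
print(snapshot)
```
[7, 120, 9, 5, 349]
[7, 120, 9, 5, 349]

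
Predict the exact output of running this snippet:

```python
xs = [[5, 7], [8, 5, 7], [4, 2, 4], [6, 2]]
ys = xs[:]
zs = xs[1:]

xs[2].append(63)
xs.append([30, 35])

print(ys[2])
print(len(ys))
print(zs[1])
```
[4, 2, 4, 63]
4
[4, 2, 4, 63]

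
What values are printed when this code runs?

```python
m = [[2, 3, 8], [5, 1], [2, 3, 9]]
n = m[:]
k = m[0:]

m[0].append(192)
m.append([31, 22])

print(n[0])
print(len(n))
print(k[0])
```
[2, 3, 8, 192]
3
[2, 3, 8, 192]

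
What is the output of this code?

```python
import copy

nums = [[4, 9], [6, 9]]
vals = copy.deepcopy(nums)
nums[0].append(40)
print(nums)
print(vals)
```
[[4, 9, 40], [6, 9]]
[[4, 9], [6, 9]]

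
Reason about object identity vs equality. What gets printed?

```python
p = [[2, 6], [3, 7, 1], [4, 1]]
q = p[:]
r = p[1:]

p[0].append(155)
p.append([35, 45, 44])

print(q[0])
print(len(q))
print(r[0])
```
[2, 6, 155]
3
[3, 7, 1]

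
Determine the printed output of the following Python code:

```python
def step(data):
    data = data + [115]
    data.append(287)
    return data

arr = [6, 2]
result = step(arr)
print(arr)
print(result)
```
[6, 2]
[6, 2, 115, 287]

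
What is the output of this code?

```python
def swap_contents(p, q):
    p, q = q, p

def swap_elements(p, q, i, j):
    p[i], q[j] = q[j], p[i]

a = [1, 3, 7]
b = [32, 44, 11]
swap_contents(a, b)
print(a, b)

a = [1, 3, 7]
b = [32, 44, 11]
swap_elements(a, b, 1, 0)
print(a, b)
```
[1, 3, 7] [32, 44, 11]
[1, 32, 7] [3, 44, 11]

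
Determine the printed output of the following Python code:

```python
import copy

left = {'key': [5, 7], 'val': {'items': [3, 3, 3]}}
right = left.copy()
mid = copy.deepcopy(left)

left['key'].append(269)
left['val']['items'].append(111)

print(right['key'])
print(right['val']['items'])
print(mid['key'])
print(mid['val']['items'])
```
[5, 7, 269]
[3, 3, 3, 111]
[5, 7]
[3, 3, 3]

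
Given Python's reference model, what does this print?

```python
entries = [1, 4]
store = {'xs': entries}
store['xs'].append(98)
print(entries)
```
[1, 4, 98]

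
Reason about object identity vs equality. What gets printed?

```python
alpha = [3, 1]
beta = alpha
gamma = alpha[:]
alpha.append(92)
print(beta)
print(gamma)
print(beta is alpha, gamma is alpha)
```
[3, 1, 92]
[3, 1]
True False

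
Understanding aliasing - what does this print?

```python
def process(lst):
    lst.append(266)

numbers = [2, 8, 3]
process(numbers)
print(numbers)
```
[2, 8, 3, 266]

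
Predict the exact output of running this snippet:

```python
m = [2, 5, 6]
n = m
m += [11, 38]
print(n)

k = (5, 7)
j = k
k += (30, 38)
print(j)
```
[2, 5, 6, 11, 38]
(5, 7)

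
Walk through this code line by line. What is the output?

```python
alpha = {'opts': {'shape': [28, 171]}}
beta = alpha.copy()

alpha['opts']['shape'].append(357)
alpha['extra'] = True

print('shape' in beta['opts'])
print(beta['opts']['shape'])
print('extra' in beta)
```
True
[28, 171, 357]
False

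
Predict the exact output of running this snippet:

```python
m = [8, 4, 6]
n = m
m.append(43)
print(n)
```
[8, 4, 6, 43]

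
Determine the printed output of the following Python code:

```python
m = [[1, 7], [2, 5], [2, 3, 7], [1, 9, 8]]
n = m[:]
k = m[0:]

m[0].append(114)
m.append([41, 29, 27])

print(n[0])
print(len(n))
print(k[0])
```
[1, 7, 114]
4
[1, 7, 114]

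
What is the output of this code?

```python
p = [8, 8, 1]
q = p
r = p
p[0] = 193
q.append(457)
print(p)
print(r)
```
[193, 8, 1, 457]
[193, 8, 1, 457]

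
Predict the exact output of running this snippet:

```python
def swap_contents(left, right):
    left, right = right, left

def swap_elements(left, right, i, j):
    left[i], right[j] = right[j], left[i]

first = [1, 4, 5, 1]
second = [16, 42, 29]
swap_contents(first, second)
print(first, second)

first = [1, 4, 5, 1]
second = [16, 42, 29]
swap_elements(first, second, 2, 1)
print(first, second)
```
[1, 4, 5, 1] [16, 42, 29]
[1, 4, 42, 1] [16, 5, 29]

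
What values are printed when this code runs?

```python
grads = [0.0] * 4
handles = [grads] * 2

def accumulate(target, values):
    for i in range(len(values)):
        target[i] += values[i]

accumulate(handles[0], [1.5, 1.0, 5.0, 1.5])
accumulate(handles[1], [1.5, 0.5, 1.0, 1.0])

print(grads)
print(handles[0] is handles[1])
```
[3.0, 1.5, 6.0, 2.5]
True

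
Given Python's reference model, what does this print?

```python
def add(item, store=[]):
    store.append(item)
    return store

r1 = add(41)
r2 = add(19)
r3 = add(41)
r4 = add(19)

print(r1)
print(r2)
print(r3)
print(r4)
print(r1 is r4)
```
[41, 19, 41, 19]
[41, 19, 41, 19]
[41, 19, 41, 19]
[41, 19, 41, 19]
True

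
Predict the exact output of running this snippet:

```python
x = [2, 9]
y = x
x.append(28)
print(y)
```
[2, 9, 28]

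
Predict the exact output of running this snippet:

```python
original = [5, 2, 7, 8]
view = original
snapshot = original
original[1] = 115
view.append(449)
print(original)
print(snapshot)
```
[5, 115, 7, 8, 449]
[5, 115, 7, 8, 449]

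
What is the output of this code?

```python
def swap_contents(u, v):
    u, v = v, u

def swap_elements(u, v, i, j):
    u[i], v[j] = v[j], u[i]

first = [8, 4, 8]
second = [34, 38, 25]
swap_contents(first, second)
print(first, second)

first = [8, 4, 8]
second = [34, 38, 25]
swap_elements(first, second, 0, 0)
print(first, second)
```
[8, 4, 8] [34, 38, 25]
[34, 4, 8] [8, 38, 25]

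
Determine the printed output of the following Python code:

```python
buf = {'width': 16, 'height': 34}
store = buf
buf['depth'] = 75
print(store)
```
{'width': 16, 'height': 34, 'depth': 75}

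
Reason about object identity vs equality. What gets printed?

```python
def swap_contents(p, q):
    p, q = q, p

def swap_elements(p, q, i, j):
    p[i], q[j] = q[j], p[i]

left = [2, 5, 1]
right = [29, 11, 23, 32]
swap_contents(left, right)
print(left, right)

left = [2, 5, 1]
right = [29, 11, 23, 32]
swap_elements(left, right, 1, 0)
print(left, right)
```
[2, 5, 1] [29, 11, 23, 32]
[2, 29, 1] [5, 11, 23, 32]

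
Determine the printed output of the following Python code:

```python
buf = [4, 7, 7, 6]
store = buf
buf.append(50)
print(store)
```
[4, 7, 7, 6, 50]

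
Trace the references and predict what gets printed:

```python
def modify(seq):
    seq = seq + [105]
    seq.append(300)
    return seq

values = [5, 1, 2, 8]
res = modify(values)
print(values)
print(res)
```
[5, 1, 2, 8]
[5, 1, 2, 8, 105, 300]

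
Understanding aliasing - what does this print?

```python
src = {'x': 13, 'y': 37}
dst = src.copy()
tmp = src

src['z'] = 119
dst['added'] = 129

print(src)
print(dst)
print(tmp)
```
{'x': 13, 'y': 37, 'z': 119}
{'x': 13, 'y': 37, 'added': 129}
{'x': 13, 'y': 37, 'z': 119}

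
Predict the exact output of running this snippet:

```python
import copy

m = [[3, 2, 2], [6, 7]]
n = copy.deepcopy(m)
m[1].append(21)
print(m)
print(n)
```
[[3, 2, 2], [6, 7, 21]]
[[3, 2, 2], [6, 7]]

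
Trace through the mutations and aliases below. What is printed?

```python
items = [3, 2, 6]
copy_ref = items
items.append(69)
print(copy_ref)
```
[3, 2, 6, 69]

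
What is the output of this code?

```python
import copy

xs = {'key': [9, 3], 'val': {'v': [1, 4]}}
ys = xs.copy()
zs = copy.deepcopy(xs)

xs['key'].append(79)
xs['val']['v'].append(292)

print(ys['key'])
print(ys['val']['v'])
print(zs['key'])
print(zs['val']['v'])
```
[9, 3, 79]
[1, 4, 292]
[9, 3]
[1, 4]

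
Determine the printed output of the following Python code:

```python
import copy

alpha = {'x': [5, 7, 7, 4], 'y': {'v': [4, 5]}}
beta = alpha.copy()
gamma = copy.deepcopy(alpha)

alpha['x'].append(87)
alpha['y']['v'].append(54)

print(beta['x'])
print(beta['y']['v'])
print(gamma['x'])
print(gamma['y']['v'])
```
[5, 7, 7, 4, 87]
[4, 5, 54]
[5, 7, 7, 4]
[4, 5]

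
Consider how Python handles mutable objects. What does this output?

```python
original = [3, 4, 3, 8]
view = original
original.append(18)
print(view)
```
[3, 4, 3, 8, 18]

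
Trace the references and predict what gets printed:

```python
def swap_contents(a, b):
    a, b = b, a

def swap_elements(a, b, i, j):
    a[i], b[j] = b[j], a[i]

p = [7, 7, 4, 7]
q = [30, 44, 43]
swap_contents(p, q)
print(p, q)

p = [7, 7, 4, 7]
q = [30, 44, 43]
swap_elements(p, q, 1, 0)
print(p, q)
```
[7, 7, 4, 7] [30, 44, 43]
[7, 30, 4, 7] [7, 44, 43]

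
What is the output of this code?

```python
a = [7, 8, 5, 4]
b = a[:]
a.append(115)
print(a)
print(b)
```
[7, 8, 5, 4, 115]
[7, 8, 5, 4]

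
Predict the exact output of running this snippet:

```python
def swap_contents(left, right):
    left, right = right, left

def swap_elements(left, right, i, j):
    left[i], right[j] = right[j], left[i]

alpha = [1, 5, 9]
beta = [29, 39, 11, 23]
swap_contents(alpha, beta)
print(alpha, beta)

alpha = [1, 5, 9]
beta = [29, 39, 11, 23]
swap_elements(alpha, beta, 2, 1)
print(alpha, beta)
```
[1, 5, 9] [29, 39, 11, 23]
[1, 5, 39] [29, 9, 11, 23]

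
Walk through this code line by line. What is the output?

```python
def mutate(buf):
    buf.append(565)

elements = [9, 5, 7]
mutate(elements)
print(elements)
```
[9, 5, 7, 565]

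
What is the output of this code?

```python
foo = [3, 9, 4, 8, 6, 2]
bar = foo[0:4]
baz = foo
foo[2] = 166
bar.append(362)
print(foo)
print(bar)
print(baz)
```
[3, 9, 166, 8, 6, 2]
[3, 9, 4, 8, 362]
[3, 9, 166, 8, 6, 2]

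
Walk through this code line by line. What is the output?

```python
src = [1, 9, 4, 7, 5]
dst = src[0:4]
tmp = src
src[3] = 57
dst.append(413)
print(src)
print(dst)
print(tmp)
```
[1, 9, 4, 57, 5]
[1, 9, 4, 7, 413]
[1, 9, 4, 57, 5]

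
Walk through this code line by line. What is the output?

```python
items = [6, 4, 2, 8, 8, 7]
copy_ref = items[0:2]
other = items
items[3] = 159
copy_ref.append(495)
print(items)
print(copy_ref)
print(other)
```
[6, 4, 2, 159, 8, 7]
[6, 4, 495]
[6, 4, 2, 159, 8, 7]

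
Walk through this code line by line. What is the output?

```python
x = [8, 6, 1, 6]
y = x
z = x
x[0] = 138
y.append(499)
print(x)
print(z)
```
[138, 6, 1, 6, 499]
[138, 6, 1, 6, 499]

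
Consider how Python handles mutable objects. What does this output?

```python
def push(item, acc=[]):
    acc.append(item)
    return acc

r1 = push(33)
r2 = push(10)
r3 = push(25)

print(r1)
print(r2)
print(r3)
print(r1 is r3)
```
[33, 10, 25]
[33, 10, 25]
[33, 10, 25]
True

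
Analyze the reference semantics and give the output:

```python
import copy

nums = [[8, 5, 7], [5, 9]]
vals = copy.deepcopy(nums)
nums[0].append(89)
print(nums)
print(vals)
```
[[8, 5, 7, 89], [5, 9]]
[[8, 5, 7], [5, 9]]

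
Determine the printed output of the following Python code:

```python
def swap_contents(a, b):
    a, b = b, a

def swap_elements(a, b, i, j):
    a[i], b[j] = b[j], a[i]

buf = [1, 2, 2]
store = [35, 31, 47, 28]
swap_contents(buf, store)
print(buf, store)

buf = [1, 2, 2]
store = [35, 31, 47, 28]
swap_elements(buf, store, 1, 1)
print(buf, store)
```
[1, 2, 2] [35, 31, 47, 28]
[1, 31, 2] [35, 2, 47, 28]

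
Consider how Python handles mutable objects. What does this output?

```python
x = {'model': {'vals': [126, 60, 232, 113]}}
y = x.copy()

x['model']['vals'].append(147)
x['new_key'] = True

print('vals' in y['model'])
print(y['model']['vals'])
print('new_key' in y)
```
True
[126, 60, 232, 113, 147]
False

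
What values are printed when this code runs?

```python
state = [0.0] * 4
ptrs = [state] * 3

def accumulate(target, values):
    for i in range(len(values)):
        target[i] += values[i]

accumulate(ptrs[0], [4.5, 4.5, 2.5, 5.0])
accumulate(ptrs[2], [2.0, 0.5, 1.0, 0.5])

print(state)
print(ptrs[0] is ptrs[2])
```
[6.5, 5.0, 3.5, 5.5]
True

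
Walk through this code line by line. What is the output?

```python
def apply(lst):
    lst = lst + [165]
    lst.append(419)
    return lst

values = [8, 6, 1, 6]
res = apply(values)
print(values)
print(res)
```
[8, 6, 1, 6]
[8, 6, 1, 6, 165, 419]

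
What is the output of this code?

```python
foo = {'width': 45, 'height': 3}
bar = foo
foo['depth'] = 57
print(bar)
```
{'width': 45, 'height': 3, 'depth': 57}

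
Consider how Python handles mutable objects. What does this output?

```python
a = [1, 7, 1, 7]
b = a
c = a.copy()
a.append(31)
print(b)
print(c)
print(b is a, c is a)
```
[1, 7, 1, 7, 31]
[1, 7, 1, 7]
True False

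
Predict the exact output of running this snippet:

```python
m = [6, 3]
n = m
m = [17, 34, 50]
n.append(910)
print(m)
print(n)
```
[17, 34, 50]
[6, 3, 910]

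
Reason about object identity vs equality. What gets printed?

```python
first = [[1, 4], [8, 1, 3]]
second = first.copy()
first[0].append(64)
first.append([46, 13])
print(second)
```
[[1, 4, 64], [8, 1, 3]]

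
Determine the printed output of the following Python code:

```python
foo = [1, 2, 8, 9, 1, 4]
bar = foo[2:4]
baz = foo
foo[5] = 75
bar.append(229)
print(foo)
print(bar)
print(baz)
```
[1, 2, 8, 9, 1, 75]
[8, 9, 229]
[1, 2, 8, 9, 1, 75]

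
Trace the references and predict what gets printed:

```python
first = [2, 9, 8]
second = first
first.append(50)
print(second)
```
[2, 9, 8, 50]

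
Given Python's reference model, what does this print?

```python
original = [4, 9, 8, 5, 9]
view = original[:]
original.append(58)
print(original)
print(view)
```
[4, 9, 8, 5, 9, 58]
[4, 9, 8, 5, 9]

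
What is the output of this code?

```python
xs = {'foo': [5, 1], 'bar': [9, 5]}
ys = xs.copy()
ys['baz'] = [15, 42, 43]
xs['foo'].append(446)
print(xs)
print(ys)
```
{'foo': [5, 1, 446], 'bar': [9, 5]}
{'foo': [5, 1, 446], 'bar': [9, 5], 'baz': [15, 42, 43]}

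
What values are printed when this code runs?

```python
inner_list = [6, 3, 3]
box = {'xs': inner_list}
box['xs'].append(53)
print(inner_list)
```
[6, 3, 3, 53]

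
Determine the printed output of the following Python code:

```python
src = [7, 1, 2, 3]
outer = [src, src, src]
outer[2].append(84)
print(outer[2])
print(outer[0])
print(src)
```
[7, 1, 2, 3, 84]
[7, 1, 2, 3, 84]
[7, 1, 2, 3, 84]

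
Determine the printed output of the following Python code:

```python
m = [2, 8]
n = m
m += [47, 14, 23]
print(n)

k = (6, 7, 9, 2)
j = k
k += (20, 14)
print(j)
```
[2, 8, 47, 14, 23]
(6, 7, 9, 2)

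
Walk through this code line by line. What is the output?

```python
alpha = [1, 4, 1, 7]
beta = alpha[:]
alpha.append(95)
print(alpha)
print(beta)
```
[1, 4, 1, 7, 95]
[1, 4, 1, 7]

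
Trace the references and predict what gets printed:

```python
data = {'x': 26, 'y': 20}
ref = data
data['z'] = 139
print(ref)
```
{'x': 26, 'y': 20, 'z': 139}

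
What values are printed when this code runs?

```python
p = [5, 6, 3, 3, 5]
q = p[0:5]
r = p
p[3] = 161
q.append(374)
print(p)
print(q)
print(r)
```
[5, 6, 3, 161, 5]
[5, 6, 3, 3, 5, 374]
[5, 6, 3, 161, 5]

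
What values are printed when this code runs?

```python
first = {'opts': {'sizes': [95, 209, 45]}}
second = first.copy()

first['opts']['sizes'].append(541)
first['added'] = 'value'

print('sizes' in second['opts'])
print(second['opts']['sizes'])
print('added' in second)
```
True
[95, 209, 45, 541]
False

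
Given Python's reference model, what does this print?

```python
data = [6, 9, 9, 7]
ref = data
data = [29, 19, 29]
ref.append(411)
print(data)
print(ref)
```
[29, 19, 29]
[6, 9, 9, 7, 411]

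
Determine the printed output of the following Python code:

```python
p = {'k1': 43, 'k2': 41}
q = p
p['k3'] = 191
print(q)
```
{'k1': 43, 'k2': 41, 'k3': 191}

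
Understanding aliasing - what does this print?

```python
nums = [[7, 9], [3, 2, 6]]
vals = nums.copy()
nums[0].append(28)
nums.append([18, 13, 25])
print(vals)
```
[[7, 9, 28], [3, 2, 6]]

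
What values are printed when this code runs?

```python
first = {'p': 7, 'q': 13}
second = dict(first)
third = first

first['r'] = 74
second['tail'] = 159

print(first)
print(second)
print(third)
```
{'p': 7, 'q': 13, 'r': 74}
{'p': 7, 'q': 13, 'tail': 159}
{'p': 7, 'q': 13, 'r': 74}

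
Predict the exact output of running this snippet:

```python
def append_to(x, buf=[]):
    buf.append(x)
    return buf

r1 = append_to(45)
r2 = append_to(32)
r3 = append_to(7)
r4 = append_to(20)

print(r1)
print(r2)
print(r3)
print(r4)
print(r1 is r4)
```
[45, 32, 7, 20]
[45, 32, 7, 20]
[45, 32, 7, 20]
[45, 32, 7, 20]
True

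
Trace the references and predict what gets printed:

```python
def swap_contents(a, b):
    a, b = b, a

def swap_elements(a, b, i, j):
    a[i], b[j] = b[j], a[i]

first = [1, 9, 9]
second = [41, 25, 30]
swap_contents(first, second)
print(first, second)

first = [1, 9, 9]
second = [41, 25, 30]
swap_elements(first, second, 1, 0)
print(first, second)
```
[1, 9, 9] [41, 25, 30]
[1, 41, 9] [9, 25, 30]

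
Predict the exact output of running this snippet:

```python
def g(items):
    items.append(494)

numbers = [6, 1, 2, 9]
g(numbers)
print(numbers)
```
[6, 1, 2, 9, 494]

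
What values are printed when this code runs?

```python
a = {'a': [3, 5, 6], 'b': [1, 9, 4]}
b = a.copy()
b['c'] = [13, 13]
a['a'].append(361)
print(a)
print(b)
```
{'a': [3, 5, 6, 361], 'b': [1, 9, 4]}
{'a': [3, 5, 6, 361], 'b': [1, 9, 4], 'c': [13, 13]}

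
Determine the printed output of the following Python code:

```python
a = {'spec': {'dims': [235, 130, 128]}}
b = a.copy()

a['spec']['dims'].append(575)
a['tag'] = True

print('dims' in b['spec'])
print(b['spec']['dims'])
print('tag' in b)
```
True
[235, 130, 128, 575]
False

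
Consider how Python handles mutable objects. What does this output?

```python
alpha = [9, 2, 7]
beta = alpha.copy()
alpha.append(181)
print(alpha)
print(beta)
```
[9, 2, 7, 181]
[9, 2, 7]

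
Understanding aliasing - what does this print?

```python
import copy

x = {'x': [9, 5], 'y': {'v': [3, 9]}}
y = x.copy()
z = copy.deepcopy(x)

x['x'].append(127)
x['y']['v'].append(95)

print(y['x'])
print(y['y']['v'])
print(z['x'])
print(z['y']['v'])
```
[9, 5, 127]
[3, 9, 95]
[9, 5]
[3, 9]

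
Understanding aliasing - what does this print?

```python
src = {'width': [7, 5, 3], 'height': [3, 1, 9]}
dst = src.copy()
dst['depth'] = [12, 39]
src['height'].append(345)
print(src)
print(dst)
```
{'width': [7, 5, 3], 'height': [3, 1, 9, 345]}
{'width': [7, 5, 3], 'height': [3, 1, 9, 345], 'depth': [12, 39]}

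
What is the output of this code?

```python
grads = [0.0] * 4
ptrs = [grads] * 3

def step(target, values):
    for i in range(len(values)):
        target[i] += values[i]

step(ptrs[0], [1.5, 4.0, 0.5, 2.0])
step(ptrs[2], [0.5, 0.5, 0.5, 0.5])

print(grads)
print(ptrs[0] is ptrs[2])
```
[2.0, 4.5, 1.0, 2.5]
True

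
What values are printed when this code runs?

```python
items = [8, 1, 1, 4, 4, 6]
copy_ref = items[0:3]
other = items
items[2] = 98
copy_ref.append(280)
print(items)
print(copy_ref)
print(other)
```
[8, 1, 98, 4, 4, 6]
[8, 1, 1, 280]
[8, 1, 98, 4, 4, 6]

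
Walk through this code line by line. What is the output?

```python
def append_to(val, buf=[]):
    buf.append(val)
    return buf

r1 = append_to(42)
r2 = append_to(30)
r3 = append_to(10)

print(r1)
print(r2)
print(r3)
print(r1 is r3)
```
[42, 30, 10]
[42, 30, 10]
[42, 30, 10]
True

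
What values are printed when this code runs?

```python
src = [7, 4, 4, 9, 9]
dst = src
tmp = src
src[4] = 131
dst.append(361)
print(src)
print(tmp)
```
[7, 4, 4, 9, 131, 361]
[7, 4, 4, 9, 131, 361]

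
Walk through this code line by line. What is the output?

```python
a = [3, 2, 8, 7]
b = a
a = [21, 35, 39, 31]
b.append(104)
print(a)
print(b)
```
[21, 35, 39, 31]
[3, 2, 8, 7, 104]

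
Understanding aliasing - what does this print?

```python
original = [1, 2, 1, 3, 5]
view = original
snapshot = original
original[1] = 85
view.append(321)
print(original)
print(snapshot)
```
[1, 85, 1, 3, 5, 321]
[1, 85, 1, 3, 5, 321]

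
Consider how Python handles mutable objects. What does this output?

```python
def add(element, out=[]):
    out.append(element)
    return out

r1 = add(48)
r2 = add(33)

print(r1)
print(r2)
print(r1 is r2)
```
[48, 33]
[48, 33]
True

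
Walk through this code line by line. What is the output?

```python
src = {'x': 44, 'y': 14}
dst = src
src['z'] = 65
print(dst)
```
{'x': 44, 'y': 14, 'z': 65}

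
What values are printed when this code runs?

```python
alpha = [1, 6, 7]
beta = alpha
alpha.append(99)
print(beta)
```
[1, 6, 7, 99]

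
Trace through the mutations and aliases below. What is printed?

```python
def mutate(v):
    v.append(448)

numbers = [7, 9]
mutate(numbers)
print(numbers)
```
[7, 9, 448]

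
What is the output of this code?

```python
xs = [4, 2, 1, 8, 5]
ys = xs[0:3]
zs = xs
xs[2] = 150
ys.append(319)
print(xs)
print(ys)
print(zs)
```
[4, 2, 150, 8, 5]
[4, 2, 1, 319]
[4, 2, 150, 8, 5]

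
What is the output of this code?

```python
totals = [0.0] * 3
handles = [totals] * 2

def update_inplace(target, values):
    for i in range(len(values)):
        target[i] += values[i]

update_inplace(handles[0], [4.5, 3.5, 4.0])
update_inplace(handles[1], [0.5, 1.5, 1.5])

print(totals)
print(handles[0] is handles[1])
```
[5.0, 5.0, 5.5]
True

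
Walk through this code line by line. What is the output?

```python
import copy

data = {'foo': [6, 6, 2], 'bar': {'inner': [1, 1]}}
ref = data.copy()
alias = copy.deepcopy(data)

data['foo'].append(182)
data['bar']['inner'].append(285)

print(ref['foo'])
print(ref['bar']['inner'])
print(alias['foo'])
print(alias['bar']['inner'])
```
[6, 6, 2, 182]
[1, 1, 285]
[6, 6, 2]
[1, 1]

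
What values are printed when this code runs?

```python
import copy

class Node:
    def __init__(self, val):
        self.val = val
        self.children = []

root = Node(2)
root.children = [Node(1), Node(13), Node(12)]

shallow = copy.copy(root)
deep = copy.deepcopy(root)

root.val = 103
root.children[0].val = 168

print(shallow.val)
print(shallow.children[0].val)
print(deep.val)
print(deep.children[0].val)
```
2
168
2
1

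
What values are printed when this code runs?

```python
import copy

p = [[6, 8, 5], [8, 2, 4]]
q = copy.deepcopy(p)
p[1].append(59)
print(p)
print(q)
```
[[6, 8, 5], [8, 2, 4, 59]]
[[6, 8, 5], [8, 2, 4]]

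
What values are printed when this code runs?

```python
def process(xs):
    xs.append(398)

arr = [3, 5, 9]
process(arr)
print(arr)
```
[3, 5, 9, 398]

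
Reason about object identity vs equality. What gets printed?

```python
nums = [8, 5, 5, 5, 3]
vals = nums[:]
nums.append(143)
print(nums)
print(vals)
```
[8, 5, 5, 5, 3, 143]
[8, 5, 5, 5, 3]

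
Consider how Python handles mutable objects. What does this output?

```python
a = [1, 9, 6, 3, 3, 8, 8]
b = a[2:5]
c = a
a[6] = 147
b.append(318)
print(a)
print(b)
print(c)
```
[1, 9, 6, 3, 3, 8, 147]
[6, 3, 3, 318]
[1, 9, 6, 3, 3, 8, 147]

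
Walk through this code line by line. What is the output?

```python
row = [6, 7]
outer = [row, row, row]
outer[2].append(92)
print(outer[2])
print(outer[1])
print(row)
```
[6, 7, 92]
[6, 7, 92]
[6, 7, 92]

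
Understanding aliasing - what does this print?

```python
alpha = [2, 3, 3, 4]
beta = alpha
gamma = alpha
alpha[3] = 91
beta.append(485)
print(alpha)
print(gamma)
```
[2, 3, 3, 91, 485]
[2, 3, 3, 91, 485]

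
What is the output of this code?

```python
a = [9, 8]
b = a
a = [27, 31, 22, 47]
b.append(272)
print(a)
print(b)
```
[27, 31, 22, 47]
[9, 8, 272]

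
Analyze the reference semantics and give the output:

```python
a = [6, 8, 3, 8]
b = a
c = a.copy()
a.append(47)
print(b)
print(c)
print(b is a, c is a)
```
[6, 8, 3, 8, 47]
[6, 8, 3, 8]
True False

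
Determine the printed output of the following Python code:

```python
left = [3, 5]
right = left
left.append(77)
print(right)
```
[3, 5, 77]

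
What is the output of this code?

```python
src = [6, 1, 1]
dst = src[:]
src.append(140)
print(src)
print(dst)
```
[6, 1, 1, 140]
[6, 1, 1]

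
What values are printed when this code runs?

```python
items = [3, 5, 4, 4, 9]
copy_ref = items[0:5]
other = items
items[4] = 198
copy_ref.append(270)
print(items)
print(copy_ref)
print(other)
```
[3, 5, 4, 4, 198]
[3, 5, 4, 4, 9, 270]
[3, 5, 4, 4, 198]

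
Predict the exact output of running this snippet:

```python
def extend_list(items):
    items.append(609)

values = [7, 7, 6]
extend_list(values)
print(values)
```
[7, 7, 6, 609]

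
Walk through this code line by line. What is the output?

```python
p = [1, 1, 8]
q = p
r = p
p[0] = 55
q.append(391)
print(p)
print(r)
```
[55, 1, 8, 391]
[55, 1, 8, 391]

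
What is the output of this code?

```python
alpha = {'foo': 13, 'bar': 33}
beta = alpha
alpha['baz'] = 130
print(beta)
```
{'foo': 13, 'bar': 33, 'baz': 130}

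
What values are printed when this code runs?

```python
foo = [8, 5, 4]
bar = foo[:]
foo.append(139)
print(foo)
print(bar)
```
[8, 5, 4, 139]
[8, 5, 4]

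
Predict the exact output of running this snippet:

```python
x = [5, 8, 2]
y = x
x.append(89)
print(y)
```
[5, 8, 2, 89]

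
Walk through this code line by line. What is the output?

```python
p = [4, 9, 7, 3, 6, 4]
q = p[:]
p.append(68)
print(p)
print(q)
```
[4, 9, 7, 3, 6, 4, 68]
[4, 9, 7, 3, 6, 4]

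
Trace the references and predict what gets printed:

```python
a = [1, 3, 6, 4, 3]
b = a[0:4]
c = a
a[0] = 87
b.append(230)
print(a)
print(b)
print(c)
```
[87, 3, 6, 4, 3]
[1, 3, 6, 4, 230]
[87, 3, 6, 4, 3]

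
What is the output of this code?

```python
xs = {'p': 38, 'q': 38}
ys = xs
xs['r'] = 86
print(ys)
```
{'p': 38, 'q': 38, 'r': 86}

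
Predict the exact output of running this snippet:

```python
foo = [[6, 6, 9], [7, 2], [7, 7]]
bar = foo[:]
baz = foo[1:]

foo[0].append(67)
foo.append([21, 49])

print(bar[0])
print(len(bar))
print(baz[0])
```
[6, 6, 9, 67]
3
[7, 2]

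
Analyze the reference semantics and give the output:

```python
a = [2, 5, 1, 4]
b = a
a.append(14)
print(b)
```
[2, 5, 1, 4, 14]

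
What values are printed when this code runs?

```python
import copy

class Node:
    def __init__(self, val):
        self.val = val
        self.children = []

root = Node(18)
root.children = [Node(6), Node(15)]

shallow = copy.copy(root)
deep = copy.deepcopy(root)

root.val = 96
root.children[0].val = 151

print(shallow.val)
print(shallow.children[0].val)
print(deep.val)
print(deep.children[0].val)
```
18
151
18
6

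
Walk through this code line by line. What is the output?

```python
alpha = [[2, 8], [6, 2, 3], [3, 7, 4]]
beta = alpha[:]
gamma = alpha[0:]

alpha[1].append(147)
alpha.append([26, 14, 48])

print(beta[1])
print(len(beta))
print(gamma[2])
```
[6, 2, 3, 147]
3
[3, 7, 4]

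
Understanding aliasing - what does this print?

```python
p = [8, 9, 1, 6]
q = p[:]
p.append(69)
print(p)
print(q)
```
[8, 9, 1, 6, 69]
[8, 9, 1, 6]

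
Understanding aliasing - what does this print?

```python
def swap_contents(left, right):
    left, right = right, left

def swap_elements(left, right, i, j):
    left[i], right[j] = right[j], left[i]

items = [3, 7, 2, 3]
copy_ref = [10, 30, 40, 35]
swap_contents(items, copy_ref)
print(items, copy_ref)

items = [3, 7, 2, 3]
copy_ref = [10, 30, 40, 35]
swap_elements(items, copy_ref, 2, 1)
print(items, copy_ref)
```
[3, 7, 2, 3] [10, 30, 40, 35]
[3, 7, 30, 3] [10, 2, 40, 35]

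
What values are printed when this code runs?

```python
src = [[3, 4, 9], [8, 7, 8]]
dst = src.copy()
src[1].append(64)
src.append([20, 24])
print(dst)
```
[[3, 4, 9], [8, 7, 8, 64]]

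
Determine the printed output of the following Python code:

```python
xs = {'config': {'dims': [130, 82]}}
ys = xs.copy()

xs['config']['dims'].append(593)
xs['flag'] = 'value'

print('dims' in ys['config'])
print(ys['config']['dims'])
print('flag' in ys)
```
True
[130, 82, 593]
False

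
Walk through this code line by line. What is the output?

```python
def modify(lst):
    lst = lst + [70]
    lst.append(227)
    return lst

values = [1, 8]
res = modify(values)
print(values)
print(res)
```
[1, 8]
[1, 8, 70, 227]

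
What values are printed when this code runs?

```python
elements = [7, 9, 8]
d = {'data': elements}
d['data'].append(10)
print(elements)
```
[7, 9, 8, 10]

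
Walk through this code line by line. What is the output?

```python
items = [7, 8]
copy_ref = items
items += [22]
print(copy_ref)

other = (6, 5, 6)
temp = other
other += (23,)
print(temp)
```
[7, 8, 22]
(6, 5, 6)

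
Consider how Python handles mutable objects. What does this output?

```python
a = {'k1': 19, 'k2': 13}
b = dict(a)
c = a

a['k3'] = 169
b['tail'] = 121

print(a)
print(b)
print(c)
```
{'k1': 19, 'k2': 13, 'k3': 169}
{'k1': 19, 'k2': 13, 'tail': 121}
{'k1': 19, 'k2': 13, 'k3': 169}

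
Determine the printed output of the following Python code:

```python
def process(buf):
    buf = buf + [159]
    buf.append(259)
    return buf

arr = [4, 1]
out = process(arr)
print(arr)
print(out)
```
[4, 1]
[4, 1, 159, 259]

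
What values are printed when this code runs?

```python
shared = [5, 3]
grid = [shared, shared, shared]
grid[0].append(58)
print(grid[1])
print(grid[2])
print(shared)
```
[5, 3, 58]
[5, 3, 58]
[5, 3, 58]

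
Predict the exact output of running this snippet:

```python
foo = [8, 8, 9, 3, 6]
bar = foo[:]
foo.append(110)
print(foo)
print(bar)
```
[8, 8, 9, 3, 6, 110]
[8, 8, 9, 3, 6]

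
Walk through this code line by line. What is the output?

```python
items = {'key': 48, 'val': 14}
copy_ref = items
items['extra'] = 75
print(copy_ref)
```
{'key': 48, 'val': 14, 'extra': 75}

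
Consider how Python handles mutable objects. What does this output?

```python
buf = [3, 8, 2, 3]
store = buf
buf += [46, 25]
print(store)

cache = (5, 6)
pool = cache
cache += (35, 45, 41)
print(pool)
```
[3, 8, 2, 3, 46, 25]
(5, 6)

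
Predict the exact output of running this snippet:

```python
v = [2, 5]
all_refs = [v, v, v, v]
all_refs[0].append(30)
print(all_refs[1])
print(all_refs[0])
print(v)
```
[2, 5, 30]
[2, 5, 30]
[2, 5, 30]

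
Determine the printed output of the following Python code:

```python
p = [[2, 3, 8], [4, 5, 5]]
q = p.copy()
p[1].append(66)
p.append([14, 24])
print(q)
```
[[2, 3, 8], [4, 5, 5, 66]]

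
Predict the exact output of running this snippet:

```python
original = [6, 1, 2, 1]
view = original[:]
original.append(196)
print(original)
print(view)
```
[6, 1, 2, 1, 196]
[6, 1, 2, 1]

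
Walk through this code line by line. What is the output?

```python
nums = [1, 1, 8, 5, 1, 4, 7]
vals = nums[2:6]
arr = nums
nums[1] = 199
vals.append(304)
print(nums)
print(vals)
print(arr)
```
[1, 199, 8, 5, 1, 4, 7]
[8, 5, 1, 4, 304]
[1, 199, 8, 5, 1, 4, 7]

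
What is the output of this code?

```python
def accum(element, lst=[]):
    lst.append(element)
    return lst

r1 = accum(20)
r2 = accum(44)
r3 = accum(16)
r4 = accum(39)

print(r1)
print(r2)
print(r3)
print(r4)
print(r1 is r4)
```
[20, 44, 16, 39]
[20, 44, 16, 39]
[20, 44, 16, 39]
[20, 44, 16, 39]
True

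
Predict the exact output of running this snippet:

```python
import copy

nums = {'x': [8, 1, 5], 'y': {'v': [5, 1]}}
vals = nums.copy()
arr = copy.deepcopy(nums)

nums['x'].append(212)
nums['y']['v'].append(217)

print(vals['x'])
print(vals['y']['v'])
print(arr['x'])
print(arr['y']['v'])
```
[8, 1, 5, 212]
[5, 1, 217]
[8, 1, 5]
[5, 1]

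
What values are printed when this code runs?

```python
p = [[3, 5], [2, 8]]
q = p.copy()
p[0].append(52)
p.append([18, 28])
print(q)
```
[[3, 5, 52], [2, 8]]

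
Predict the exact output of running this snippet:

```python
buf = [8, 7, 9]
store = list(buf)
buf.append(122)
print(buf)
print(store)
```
[8, 7, 9, 122]
[8, 7, 9]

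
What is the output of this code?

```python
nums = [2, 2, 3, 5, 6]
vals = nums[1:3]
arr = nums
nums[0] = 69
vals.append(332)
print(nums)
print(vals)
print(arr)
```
[69, 2, 3, 5, 6]
[2, 3, 332]
[69, 2, 3, 5, 6]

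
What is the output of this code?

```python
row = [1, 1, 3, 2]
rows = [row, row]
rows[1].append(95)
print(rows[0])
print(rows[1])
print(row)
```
[1, 1, 3, 2, 95]
[1, 1, 3, 2, 95]
[1, 1, 3, 2, 95]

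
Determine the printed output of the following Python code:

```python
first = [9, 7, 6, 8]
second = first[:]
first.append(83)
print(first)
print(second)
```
[9, 7, 6, 8, 83]
[9, 7, 6, 8]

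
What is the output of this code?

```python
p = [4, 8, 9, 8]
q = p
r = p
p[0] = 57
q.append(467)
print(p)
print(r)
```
[57, 8, 9, 8, 467]
[57, 8, 9, 8, 467]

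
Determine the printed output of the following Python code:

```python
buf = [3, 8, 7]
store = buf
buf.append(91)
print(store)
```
[3, 8, 7, 91]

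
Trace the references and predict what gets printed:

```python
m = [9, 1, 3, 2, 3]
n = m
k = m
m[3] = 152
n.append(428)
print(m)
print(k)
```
[9, 1, 3, 152, 3, 428]
[9, 1, 3, 152, 3, 428]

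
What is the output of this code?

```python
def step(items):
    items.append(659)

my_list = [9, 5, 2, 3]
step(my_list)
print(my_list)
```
[9, 5, 2, 3, 659]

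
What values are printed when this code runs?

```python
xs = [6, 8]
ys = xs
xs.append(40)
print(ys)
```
[6, 8, 40]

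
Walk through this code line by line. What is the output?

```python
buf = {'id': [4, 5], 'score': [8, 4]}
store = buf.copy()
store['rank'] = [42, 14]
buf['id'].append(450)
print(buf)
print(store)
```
{'id': [4, 5, 450], 'score': [8, 4]}
{'id': [4, 5, 450], 'score': [8, 4], 'rank': [42, 14]}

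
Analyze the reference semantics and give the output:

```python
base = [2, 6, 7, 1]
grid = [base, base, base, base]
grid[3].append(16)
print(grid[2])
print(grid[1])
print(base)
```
[2, 6, 7, 1, 16]
[2, 6, 7, 1, 16]
[2, 6, 7, 1, 16]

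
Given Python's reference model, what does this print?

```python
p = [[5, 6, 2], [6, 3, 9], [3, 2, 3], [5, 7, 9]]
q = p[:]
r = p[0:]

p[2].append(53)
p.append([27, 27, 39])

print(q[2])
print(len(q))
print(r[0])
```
[3, 2, 3, 53]
4
[5, 6, 2]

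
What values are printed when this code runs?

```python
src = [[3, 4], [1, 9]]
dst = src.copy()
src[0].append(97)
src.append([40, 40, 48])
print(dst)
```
[[3, 4, 97], [1, 9]]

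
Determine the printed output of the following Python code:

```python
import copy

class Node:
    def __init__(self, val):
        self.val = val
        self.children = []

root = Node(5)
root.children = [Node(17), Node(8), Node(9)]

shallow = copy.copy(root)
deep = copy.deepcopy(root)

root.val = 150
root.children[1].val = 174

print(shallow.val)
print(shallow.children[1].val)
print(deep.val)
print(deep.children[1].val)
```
5
174
5
8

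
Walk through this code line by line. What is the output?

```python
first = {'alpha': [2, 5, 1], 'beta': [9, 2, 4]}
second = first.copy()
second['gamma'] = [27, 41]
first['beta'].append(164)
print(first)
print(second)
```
{'alpha': [2, 5, 1], 'beta': [9, 2, 4, 164]}
{'alpha': [2, 5, 1], 'beta': [9, 2, 4, 164], 'gamma': [27, 41]}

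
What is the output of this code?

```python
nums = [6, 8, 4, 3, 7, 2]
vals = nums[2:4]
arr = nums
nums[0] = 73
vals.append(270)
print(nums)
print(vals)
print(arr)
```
[73, 8, 4, 3, 7, 2]
[4, 3, 270]
[73, 8, 4, 3, 7, 2]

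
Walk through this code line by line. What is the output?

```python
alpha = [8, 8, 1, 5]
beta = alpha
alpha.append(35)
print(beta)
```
[8, 8, 1, 5, 35]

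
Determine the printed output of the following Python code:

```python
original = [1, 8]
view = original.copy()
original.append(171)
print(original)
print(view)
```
[1, 8, 171]
[1, 8]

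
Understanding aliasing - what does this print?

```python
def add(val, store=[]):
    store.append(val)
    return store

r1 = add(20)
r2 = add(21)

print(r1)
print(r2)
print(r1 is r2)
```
[20, 21]
[20, 21]
True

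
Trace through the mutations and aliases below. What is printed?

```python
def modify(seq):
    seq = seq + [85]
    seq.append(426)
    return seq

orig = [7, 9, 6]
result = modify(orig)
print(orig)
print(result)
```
[7, 9, 6]
[7, 9, 6, 85, 426]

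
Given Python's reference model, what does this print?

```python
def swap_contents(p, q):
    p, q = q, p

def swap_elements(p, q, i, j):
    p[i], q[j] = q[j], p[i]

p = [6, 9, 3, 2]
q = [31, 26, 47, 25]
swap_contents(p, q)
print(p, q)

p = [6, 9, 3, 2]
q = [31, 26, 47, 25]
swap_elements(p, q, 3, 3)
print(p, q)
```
[6, 9, 3, 2] [31, 26, 47, 25]
[6, 9, 3, 25] [31, 26, 47, 2]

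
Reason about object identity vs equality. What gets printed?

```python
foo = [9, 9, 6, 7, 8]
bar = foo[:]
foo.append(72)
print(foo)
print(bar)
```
[9, 9, 6, 7, 8, 72]
[9, 9, 6, 7, 8]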